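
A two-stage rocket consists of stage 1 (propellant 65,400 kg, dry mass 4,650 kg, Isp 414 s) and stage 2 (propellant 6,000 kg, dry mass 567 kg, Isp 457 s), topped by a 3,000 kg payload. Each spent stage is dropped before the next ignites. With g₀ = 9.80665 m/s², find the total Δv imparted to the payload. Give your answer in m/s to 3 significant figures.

Ignition mass of stage 1 = 65,400+4,650 + 6,000+567 + 3,000 = 79,617 kg.
Stage 1: m₀ = 79,617 kg, m_f = 79,617 − 65,400 = 14,217 kg; Δv = 414×9.80665×ln(5.6) = 4060.0×1.7228 ≈ 6994 m/s.
Stage 2: m₀ = 9,567 kg, m_f = 9,567 − 6,000 = 3,567 kg; Δv = 457×9.80665×ln(2.682) = 4481.6×0.9866 ≈ 4422 m/s.
Total Δv = 6994 + 4422 = 11416 m/s.

Δv ≈ 11400 m/s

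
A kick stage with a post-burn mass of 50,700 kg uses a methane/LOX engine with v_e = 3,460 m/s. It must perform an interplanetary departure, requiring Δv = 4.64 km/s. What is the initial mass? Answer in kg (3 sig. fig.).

m₀/m_f = exp(Δv / v_e) = exp(4640 / 3460.0) = exp(1.3410) = 3.8230.
m₀ = m_f × 3.8230 = 50,700 × 3.8230 = 193,826 kg.

initial mass ≈ 194000 kg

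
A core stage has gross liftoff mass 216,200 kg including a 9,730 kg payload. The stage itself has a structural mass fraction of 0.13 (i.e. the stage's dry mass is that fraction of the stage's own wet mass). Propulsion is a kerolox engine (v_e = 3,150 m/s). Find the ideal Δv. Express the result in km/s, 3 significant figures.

Δv ≈ 5.60 km/s

Stage wet mass = m₀ − payload = 216,200 − 9,730 = 206,470 kg.
Stage dry mass = ε × stage wet mass = 0.13 × 206,470 = 26,841.1 kg.
Burnout mass m_f = stage dry + payload = 26,841.1 + 9,730 = 36,571.1 kg.
Δv = v_e · ln(216,200/36,571.1) = 3150.0 × ln(5.912) = 3150.0 × 1.7769 ≈ 5597 m/s.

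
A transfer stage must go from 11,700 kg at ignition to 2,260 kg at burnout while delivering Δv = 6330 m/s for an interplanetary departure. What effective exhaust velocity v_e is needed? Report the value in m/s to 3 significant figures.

v_e ≈ 3850 m/s

ln(m₀/m_f) = ln(11700/2260) = ln(5.177) = 1.6442.
By the Tsiolkovsky rocket equation, v_e = Δv / ln(m₀/m_f) = 6330 / 1.6442 = 3849.8 m/s.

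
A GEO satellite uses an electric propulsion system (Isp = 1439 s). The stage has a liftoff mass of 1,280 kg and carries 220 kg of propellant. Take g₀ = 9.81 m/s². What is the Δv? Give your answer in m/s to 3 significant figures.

v_e = Isp · g₀ = 1439 × 9.81 = 14116.6 m/s.
m_f = m₀ − m_prop = 1,280 − 220 = 1,060 kg.
Δv = v_e · ln(m₀/m_f) = 14116.6 × ln(1.208) = 14116.6 × 0.1886 ≈ 2662.3 m/s.

Δv ≈ 2660 m/s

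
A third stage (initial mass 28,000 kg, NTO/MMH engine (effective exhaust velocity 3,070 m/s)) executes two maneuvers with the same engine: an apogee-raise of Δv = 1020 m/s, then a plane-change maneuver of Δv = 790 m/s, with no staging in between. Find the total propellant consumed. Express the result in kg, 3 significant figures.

After the first burn: m = 28000 × exp(−1020/3070.0) = 28000 × 0.71731 = 20,084.7 kg.
After the second burn: m = 20,084.7 × exp(−790/3070.0) = 20,084.7 × 0.77311 = 15,527.7 kg.
Total propellant = m₀ − m_final = 28000 − 15,527.7 = 12,472.3 kg.

total propellant consumed ≈ 12500 kg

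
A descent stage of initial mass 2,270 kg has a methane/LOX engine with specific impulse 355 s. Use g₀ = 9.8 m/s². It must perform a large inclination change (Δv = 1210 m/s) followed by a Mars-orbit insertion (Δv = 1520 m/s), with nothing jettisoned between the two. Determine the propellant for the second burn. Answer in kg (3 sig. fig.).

propellant for the second burn ≈ 567 kg

v_e = Isp · g₀ = 355 × 9.8 = 3479.0 m/s.
After the first burn: m = 2270 × exp(−1210/3479.0) = 2270 × 0.70624 = 1,603.16 kg.
After the second burn: m = 1,603.16 × exp(−1520/3479.0) = 1,603.16 × 0.64603 = 1,035.69 kg.
Second-burn propellant = 1,603.16 − 1,035.69 = 567.47 kg.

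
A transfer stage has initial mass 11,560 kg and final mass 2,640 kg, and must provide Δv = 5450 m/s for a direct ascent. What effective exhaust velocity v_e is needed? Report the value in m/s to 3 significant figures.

ln(m₀/m_f) = ln(11560/2640) = ln(4.379) = 1.4768.
By the Tsiolkovsky rocket equation, v_e = Δv / ln(m₀/m_f) = 5450 / 1.4768 = 3690.5 m/s.

v_e ≈ 3690 m/s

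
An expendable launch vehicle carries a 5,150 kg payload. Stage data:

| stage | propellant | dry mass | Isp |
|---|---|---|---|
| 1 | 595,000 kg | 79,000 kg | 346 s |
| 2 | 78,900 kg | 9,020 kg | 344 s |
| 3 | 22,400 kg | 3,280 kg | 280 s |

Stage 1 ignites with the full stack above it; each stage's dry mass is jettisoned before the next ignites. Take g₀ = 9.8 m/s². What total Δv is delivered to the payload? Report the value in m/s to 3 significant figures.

Ignition mass of stage 1 = 595,000+79,000 + 78,900+9,020 + 22,400+3,280 + 5,150 = 792,750 kg.
Stage 1: m₀ = 792,750 kg, m_f = 792,750 − 595,000 = 197,750 kg; Δv = 346×9.8×ln(4.009) = 3390.8×1.3885 ≈ 4708 m/s.
Stage 2: m₀ = 118,750 kg, m_f = 118,750 − 78,900 = 39,850 kg; Δv = 344×9.8×ln(2.98) = 3371.2×1.0919 ≈ 3681 m/s.
Stage 3: m₀ = 30,830 kg, m_f = 30,830 − 22,400 = 8,430 kg; Δv = 280×9.8×ln(3.657) = 2744.0×1.2967 ≈ 3558 m/s.
Total Δv = 4708 + 3681 + 3558 = 11947 m/s.

Δv ≈ 11900 m/s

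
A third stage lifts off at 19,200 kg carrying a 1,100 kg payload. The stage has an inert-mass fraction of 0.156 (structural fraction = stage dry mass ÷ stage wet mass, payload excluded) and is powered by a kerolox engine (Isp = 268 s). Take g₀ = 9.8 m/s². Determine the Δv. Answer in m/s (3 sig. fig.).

Stage wet mass = m₀ − payload = 19,200 − 1,100 = 18,100 kg.
Stage dry mass = ε × stage wet mass = 0.156 × 18,100 = 2,823.6 kg.
Burnout mass m_f = stage dry + payload = 2,823.6 + 1,100 = 3,923.6 kg.
v_e = Isp · g₀ = 268 × 9.8 = 2626.4 m/s.
Δv = v_e · ln(19,200/3,923.6) = 2626.4 × ln(4.893) = 2626.4 × 1.5879 ≈ 4170 m/s.

Δv ≈ 4170 m/s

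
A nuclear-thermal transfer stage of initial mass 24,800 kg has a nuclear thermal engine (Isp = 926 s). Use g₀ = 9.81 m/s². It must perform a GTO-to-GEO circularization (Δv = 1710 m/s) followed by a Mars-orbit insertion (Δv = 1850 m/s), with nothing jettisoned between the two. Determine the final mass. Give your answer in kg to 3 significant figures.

v_e = Isp · g₀ = 926 × 9.81 = 9084.1 m/s.
After the first burn: m = 24800 × exp(−1710/9084.1) = 24800 × 0.82841 = 20,544.6 kg.
After the second burn: m = 20,544.6 × exp(−1850/9084.1) = 20,544.6 × 0.81575 = 16,759.3 kg.

final mass ≈ 16800 kg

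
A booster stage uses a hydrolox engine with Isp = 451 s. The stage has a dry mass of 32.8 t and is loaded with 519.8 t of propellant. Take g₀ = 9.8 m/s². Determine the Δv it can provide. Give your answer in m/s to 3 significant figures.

Δv ≈ 12500 m/s

v_e = Isp · g₀ = 451 × 9.8 = 4419.8 m/s.
m₀ = m_dry + m_prop = 32.8 + 519.8 = 552.6 t.
Rocket equation: Δv = v_e · ln(m₀/m_f) = 4419.8 × ln(16.85) = 4419.8 × 2.8242 ≈ 12482.4 m/s.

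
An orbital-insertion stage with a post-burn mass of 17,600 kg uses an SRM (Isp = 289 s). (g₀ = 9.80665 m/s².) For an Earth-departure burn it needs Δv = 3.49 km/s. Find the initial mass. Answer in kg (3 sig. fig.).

initial mass ≈ 60300 kg

v_e = Isp · g₀ = 289 × 9.80665 = 2834.1 m/s.
Using Δv = v_e ln(m₀/m_f): m₀/m_f = exp(Δv / v_e) = exp(3490 / 2834.1) = exp(1.2314) = 3.4261.
m₀ = m_f × 3.4261 = 17,600 × 3.4261 = 60,299.4 kg.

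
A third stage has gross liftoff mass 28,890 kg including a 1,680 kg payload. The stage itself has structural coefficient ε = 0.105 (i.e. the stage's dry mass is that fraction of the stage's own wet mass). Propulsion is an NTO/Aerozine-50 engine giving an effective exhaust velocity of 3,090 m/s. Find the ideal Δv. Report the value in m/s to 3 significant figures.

Stage wet mass = m₀ − payload = 28,890 − 1,680 = 27,210 kg.
Stage dry mass = ε × stage wet mass = 0.105 × 27,210 = 2,857.05 kg.
Burnout mass m_f = stage dry + payload = 2,857.05 + 1,680 = 4,537.05 kg.
Rocket equation: Δv = v_e · ln(28,890/4,537.05) = 3090.0 × ln(6.368) = 3090.0 × 1.8512 ≈ 5720 m/s.

Δv ≈ 5720 m/s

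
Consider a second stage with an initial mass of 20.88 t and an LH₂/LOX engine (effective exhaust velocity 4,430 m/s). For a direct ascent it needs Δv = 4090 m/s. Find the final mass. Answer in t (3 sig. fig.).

m₀/m_f = exp(Δv / v_e) = exp(4090 / 4430.0) = exp(0.9233) = 2.5175.
m_f = m₀ / 2.5175 = 20.88 / 2.5175 = 8.29394 t.

final mass ≈ 8.29 t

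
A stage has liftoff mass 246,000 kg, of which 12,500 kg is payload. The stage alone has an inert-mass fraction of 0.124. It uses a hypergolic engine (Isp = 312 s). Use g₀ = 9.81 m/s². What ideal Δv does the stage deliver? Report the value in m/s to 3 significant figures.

Δv ≈ 5450 m/s

Stage wet mass = m₀ − payload = 246,000 − 12,500 = 233,500 kg.
Stage dry mass = ε × stage wet mass = 0.124 × 233,500 = 28,954 kg.
Burnout mass m_f = stage dry + payload = 28,954 + 12,500 = 41,454 kg.
v_e = Isp · g₀ = 312 × 9.81 = 3060.7 m/s.
Using Δv = v_e ln(m₀/m_f): Δv = v_e · ln(246,000/41,454) = 3060.7 × ln(5.934) = 3060.7 × 1.7807 ≈ 5450 m/s.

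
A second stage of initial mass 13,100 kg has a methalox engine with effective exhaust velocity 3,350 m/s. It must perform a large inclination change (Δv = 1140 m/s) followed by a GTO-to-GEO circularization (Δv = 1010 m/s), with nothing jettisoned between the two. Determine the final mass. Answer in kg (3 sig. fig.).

After the first burn: m = 13100 × exp(−1140/3350.0) = 13100 × 0.71156 = 9,321.44 kg.
After the second burn: m = 9,321.44 × exp(−1010/3350.0) = 9,321.44 × 0.73971 = 6,895.16 kg.

final mass ≈ 6900 kg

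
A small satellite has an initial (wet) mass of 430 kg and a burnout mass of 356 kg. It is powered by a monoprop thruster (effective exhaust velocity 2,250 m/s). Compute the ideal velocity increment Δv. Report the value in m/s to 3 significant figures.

Using Δv = v_e ln(m₀/m_f): Δv = v_e · ln(m₀/m_f) = 2250.0 × ln(1.208) = 2250.0 × 0.1889 ≈ 424.9 m/s.

Δv ≈ 425 m/s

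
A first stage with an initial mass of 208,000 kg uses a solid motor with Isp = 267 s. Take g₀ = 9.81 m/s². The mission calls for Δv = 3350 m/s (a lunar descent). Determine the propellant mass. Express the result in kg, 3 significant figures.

propellant mass ≈ 150000 kg

v_e = Isp · g₀ = 267 × 9.81 = 2619.3 m/s.
m₀/m_f = exp(Δv / v_e) = exp(3350 / 2619.3) = exp(1.2790) = 3.5930.
m_f = 208,000 / 3.5930 = 57,890.3 kg, so propellant = m₀ − m_f = 208,000 − 57,890.3 = 150,109.7 kg.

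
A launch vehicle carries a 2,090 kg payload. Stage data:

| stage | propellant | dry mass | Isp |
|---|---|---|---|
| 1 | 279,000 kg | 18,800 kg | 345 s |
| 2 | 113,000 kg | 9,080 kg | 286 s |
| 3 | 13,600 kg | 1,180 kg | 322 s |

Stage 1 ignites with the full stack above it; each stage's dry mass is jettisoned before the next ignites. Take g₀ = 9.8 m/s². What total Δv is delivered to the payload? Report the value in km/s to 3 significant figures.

Ignition mass of stage 1 = 279,000+18,800 + 113,000+9,080 + 13,600+1,180 + 2,090 = 436,750 kg.
Stage 1: m₀ = 436,750 kg, m_f = 436,750 − 279,000 = 157,750 kg; Δv = 345×9.8×ln(2.769) = 3381.0×1.0183 ≈ 3443 m/s.
Stage 2: m₀ = 138,950 kg, m_f = 138,950 − 113,000 = 25,950 kg; Δv = 286×9.8×ln(5.355) = 2802.8×1.6779 ≈ 4703 m/s.
Stage 3: m₀ = 16,870 kg, m_f = 16,870 − 13,600 = 3,270 kg; Δv = 322×9.8×ln(5.159) = 3155.6×1.6407 ≈ 5178 m/s.
Total Δv = 3443 + 4703 + 5178 = 13324 m/s.

Δv ≈ 13.3 km/s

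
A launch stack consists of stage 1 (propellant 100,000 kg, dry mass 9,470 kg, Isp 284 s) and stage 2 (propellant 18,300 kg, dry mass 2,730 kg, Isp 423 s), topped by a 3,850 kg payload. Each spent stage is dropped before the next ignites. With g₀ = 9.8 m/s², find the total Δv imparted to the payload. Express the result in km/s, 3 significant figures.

Δv ≈ 9.31 km/s

Ignition mass of stage 1 = 100,000+9,470 + 18,300+2,730 + 3,850 = 134,350 kg.
Stage 1: m₀ = 134,350 kg, m_f = 134,350 − 100,000 = 34,350 kg; Δv = 284×9.8×ln(3.911) = 2783.2×1.3638 ≈ 3796 m/s.
Stage 2: m₀ = 24,880 kg, m_f = 24,880 − 18,300 = 6,580 kg; Δv = 423×9.8×ln(3.781) = 4145.4×1.3300 ≈ 5514 m/s.
Total Δv = 3796 + 5514 = 9310 m/s.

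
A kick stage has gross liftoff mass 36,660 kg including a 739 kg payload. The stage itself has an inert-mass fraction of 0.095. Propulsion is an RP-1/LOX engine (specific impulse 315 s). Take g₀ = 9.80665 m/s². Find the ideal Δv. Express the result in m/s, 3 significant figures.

Stage wet mass = m₀ − payload = 36,660 − 739 = 35,921 kg.
Stage dry mass = ε × stage wet mass = 0.095 × 35,921 = 3,412.5 kg.
Burnout mass m_f = stage dry + payload = 3,412.5 + 739 = 4,151.5 kg.
v_e = Isp · g₀ = 315 × 9.80665 = 3089.1 m/s.
By the Tsiolkovsky rocket equation, Δv = v_e · ln(36,660/4,151.5) = 3089.1 × ln(8.831) = 3089.1 × 2.1782 ≈ 6729 m/s.

Δv ≈ 6730 m/s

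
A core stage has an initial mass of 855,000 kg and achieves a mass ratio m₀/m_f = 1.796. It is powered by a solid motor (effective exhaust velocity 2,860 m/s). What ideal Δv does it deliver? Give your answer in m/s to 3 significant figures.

From the ideal rocket equation, Δv = v_e · ln(1.796) = 2860.0 × 0.5856 ≈ 1674.7 m/s.

Δv ≈ 1670 m/s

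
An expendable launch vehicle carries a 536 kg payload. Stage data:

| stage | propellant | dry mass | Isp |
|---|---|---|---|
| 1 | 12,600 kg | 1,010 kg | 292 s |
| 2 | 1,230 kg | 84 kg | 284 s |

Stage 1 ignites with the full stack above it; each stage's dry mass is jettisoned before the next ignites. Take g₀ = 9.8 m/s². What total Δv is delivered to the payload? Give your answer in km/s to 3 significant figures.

Ignition mass of stage 1 = 12,600+1,010 + 1,230+84 + 536 = 15,460 kg.
Stage 1: m₀ = 15,460 kg, m_f = 15,460 − 12,600 = 2,860 kg; Δv = 292×9.8×ln(5.406) = 2861.6×1.6874 ≈ 4829 m/s.
Stage 2: m₀ = 1,850 kg, m_f = 1,850 − 1,230 = 620 kg; Δv = 284×9.8×ln(2.984) = 2783.2×1.0932 ≈ 3043 m/s.
Total Δv = 4829 + 3043 = 7872 m/s.

Δv ≈ 7.87 km/s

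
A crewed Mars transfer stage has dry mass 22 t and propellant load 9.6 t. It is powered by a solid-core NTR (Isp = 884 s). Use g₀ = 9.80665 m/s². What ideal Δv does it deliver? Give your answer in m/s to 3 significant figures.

Δv ≈ 3140 m/s

v_e = Isp · g₀ = 884 × 9.80665 = 8669.1 m/s.
m₀ = m_dry + m_prop = 22 + 9.6 = 31.6 t.
Δv = v_e · ln(m₀/m_f) = 8669.1 × ln(1.436) = 8669.1 × 0.3621 ≈ 3139.2 m/s.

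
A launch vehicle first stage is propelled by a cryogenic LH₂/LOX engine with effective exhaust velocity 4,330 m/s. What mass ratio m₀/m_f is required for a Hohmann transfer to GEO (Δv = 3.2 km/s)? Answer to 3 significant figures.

mass ratio ≈ 2.09

Using Δv = v_e ln(m₀/m_f): m₀/m_f = exp(Δv / v_e) = exp(3200 / 4330.0) = exp(0.7390) = 2.0939.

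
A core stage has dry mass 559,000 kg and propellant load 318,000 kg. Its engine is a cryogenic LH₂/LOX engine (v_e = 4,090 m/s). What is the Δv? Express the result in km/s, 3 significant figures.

m₀ = m_dry + m_prop = 559,000 + 318,000 = 877,000 kg.
Using Δv = v_e ln(m₀/m_f): Δv = v_e · ln(m₀/m_f) = 4090.0 × ln(1.569) = 4090.0 × 0.4504 ≈ 1842.0 m/s.

Δv ≈ 1.84 km/s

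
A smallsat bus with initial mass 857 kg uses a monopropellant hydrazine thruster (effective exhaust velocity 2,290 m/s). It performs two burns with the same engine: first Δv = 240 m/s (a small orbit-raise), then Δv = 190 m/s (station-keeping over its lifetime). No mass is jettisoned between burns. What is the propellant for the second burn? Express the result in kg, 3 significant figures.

After the first burn: m = 857 × exp(−240/2290.0) = 857 × 0.90050 = 771.729 kg.
After the second burn: m = 771.729 × exp(−190/2290.0) = 771.729 × 0.92038 = 710.284 kg.
Second-burn propellant = 771.729 − 710.284 = 61.445 kg.

propellant for the second burn ≈ 61.4 kg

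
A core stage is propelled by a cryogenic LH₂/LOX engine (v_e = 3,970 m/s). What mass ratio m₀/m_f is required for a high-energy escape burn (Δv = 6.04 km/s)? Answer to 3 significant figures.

From the ideal rocket equation, m₀/m_f = exp(Δv / v_e) = exp(6040 / 3970.0) = exp(1.5214) = 4.5787.

mass ratio ≈ 4.58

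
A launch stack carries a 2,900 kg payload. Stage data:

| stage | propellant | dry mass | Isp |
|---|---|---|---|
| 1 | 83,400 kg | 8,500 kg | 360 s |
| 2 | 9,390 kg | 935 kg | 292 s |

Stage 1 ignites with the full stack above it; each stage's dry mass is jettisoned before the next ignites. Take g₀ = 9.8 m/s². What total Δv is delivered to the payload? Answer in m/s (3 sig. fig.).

Δv ≈ 9110 m/s

Ignition mass of stage 1 = 83,400+8,500 + 9,390+935 + 2,900 = 105,125 kg.
Stage 1: m₀ = 105,125 kg, m_f = 105,125 − 83,400 = 21,725 kg; Δv = 360×9.8×ln(4.839) = 3528.0×1.5767 ≈ 5563 m/s.
Stage 2: m₀ = 13,225 kg, m_f = 13,225 − 9,390 = 3,835 kg; Δv = 292×9.8×ln(3.449) = 2861.6×1.2379 ≈ 3542 m/s.
Total Δv = 5563 + 3542 = 9105 m/s.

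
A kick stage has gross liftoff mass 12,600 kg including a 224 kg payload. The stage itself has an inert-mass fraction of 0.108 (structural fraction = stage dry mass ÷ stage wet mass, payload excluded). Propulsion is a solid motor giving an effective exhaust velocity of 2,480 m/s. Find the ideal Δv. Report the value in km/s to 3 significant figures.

Stage wet mass = m₀ − payload = 12,600 − 224 = 12,376 kg.
Stage dry mass = ε × stage wet mass = 0.108 × 12,376 = 1,336.61 kg.
Burnout mass m_f = stage dry + payload = 1,336.61 + 224 = 1,560.61 kg.
From the ideal rocket equation, Δv = v_e · ln(12,600/1,560.61) = 2480.0 × ln(8.074) = 2480.0 × 2.0886 ≈ 5180 m/s.

Δv ≈ 5.18 km/s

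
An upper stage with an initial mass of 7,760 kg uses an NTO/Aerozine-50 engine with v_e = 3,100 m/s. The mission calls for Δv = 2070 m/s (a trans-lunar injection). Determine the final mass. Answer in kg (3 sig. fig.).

final mass ≈ 3980 kg

By the Tsiolkovsky rocket equation, m₀/m_f = exp(Δv / v_e) = exp(2070 / 3100.0) = exp(0.6677) = 1.9498.
m_f = m₀ / 1.9498 = 7,760 / 1.9498 = 3,979.9 kg.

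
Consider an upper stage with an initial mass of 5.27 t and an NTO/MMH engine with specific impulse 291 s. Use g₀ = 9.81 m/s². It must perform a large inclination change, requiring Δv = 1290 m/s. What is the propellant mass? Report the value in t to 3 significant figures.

propellant mass ≈ 1.92 t

v_e = Isp · g₀ = 291 × 9.81 = 2854.7 m/s.
From the ideal rocket equation, m₀/m_f = exp(Δv / v_e) = exp(1290 / 2854.7) = exp(0.4519) = 1.5713.
m_f = 5.27 / 1.5713 = 3.35391 t, so propellant = m₀ − m_f = 5.27 − 3.35391 = 1.91609 t.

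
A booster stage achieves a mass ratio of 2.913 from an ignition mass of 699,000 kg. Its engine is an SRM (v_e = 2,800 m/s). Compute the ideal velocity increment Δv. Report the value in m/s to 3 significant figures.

Rocket equation: Δv = v_e · ln(2.913) = 2800.0 × 1.0692 ≈ 2993.7 m/s.

Δv ≈ 2990 m/s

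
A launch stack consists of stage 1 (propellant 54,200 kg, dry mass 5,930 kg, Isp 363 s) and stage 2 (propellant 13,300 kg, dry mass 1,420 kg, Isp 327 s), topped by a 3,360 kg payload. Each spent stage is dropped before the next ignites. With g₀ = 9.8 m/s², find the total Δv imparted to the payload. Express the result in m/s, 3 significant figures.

Ignition mass of stage 1 = 54,200+5,930 + 13,300+1,420 + 3,360 = 78,210 kg.
Stage 1: m₀ = 78,210 kg, m_f = 78,210 − 54,200 = 24,010 kg; Δv = 363×9.8×ln(3.257) = 3557.4×1.1809 ≈ 4201 m/s.
Stage 2: m₀ = 18,080 kg, m_f = 18,080 − 13,300 = 4,780 kg; Δv = 327×9.8×ln(3.782) = 3204.6×1.3304 ≈ 4263 m/s.
Total Δv = 4201 + 4263 = 8464 m/s.

Δv ≈ 8460 m/s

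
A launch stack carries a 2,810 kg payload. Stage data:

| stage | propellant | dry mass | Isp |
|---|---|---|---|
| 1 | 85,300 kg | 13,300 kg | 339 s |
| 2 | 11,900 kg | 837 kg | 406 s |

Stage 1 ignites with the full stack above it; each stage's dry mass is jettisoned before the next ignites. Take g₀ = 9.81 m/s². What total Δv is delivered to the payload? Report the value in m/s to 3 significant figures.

Δv ≈ 10300 m/s

Ignition mass of stage 1 = 85,300+13,300 + 11,900+837 + 2,810 = 114,147 kg.
Stage 1: m₀ = 114,147 kg, m_f = 114,147 − 85,300 = 28,847 kg; Δv = 339×9.81×ln(3.957) = 3325.6×1.3755 ≈ 4574 m/s.
Stage 2: m₀ = 15,547 kg, m_f = 15,547 − 11,900 = 3,647 kg; Δv = 406×9.81×ln(4.263) = 3982.9×1.4500 ≈ 5775 m/s.
Total Δv = 4574 + 5775 = 10349 m/s.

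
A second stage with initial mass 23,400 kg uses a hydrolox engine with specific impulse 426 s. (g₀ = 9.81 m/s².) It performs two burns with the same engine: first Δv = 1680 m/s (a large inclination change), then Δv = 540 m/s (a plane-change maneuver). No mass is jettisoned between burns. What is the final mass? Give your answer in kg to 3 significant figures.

v_e = Isp · g₀ = 426 × 9.81 = 4179.1 m/s.
After the first burn: m = 23400 × exp(−1680/4179.1) = 23400 × 0.66898 = 15,654.1 kg.
After the second burn: m = 15,654.1 × exp(−540/4179.1) = 15,654.1 × 0.87878 = 13,756.5 kg.

final mass ≈ 13800 kg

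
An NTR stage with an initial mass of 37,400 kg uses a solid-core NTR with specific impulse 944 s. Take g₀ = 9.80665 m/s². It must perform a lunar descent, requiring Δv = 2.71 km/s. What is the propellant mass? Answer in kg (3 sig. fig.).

v_e = Isp · g₀ = 944 × 9.80665 = 9257.5 m/s.
Rocket equation: m₀/m_f = exp(Δv / v_e) = exp(2710 / 9257.5) = exp(0.2927) = 1.3401.
m_f = 37,400 / 1.3401 = 27,908.4 kg, so propellant = m₀ − m_f = 37,400 − 27,908.4 = 9,491.6 kg.

propellant mass ≈ 9490 kg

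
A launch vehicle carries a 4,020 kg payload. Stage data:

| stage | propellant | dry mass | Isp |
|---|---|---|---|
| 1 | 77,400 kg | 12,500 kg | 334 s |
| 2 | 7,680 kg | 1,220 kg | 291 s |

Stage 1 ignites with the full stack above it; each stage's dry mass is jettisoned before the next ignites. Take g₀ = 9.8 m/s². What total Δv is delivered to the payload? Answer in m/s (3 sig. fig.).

Ignition mass of stage 1 = 77,400+12,500 + 7,680+1,220 + 4,020 = 102,820 kg.
Stage 1: m₀ = 102,820 kg, m_f = 102,820 − 77,400 = 25,420 kg; Δv = 334×9.8×ln(4.045) = 3273.2×1.3974 ≈ 4574 m/s.
Stage 2: m₀ = 12,920 kg, m_f = 12,920 − 7,680 = 5,240 kg; Δv = 291×9.8×ln(2.466) = 2851.8×0.9025 ≈ 2574 m/s.
Total Δv = 4574 + 2574 = 7148 m/s.

Δv ≈ 7150 m/s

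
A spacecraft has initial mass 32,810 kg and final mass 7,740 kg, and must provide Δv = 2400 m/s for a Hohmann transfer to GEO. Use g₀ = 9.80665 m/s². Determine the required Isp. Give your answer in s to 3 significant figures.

ln(m₀/m_f) = ln(32810/7740) = ln(4.239) = 1.4443.
From the ideal rocket equation, v_e = Δv / ln(m₀/m_f) = 2400 / 1.4443 = 1661.7 m/s.
Isp = v_e / g₀ = 1661.7 / 9.80665 = 169.4 s.

Isp ≈ 169 s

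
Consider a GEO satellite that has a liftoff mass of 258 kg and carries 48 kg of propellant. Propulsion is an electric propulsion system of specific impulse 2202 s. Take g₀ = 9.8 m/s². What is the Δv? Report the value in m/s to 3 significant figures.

Δv ≈ 4440 m/s

v_e = Isp · g₀ = 2202 × 9.8 = 21579.6 m/s.
m_f = m₀ − m_prop = 258 − 48 = 210 kg.
From the ideal rocket equation, Δv = v_e · ln(m₀/m_f) = 21579.6 × ln(1.229) = 21579.6 × 0.2059 ≈ 4442.2 m/s.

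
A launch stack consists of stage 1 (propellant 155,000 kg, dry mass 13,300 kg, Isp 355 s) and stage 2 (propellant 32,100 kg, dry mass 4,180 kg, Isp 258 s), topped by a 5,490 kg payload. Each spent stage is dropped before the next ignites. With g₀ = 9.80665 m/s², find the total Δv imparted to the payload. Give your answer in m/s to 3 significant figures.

Δv ≈ 8360 m/s

Ignition mass of stage 1 = 155,000+13,300 + 32,100+4,180 + 5,490 = 210,070 kg.
Stage 1: m₀ = 210,070 kg, m_f = 210,070 − 155,000 = 55,070 kg; Δv = 355×9.80665×ln(3.815) = 3481.4×1.3388 ≈ 4661 m/s.
Stage 2: m₀ = 41,770 kg, m_f = 41,770 − 32,100 = 9,670 kg; Δv = 258×9.80665×ln(4.32) = 2530.1×1.4632 ≈ 3702 m/s.
Total Δv = 4661 + 3702 = 8363 m/s.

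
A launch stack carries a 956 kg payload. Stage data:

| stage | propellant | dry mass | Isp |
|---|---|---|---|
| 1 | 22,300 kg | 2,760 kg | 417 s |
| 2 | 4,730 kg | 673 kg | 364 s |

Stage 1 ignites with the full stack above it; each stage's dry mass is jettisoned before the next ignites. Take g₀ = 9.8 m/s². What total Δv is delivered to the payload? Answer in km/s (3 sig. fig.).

Δv ≈ 9.91 km/s

Ignition mass of stage 1 = 22,300+2,760 + 4,730+673 + 956 = 31,419 kg.
Stage 1: m₀ = 31,419 kg, m_f = 31,419 − 22,300 = 9,119 kg; Δv = 417×9.8×ln(3.445) = 4086.6×1.2371 ≈ 5055 m/s.
Stage 2: m₀ = 6,359 kg, m_f = 6,359 − 4,730 = 1,629 kg; Δv = 364×9.8×ln(3.904) = 3567.2×1.3619 ≈ 4858 m/s.
Total Δv = 5055 + 4858 = 9913 m/s.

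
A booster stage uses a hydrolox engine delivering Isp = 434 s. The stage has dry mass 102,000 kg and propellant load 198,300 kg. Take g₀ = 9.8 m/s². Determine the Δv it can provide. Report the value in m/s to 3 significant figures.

Δv ≈ 4590 m/s

v_e = Isp · g₀ = 434 × 9.8 = 4253.2 m/s.
m₀ = m_dry + m_prop = 102,000 + 198,300 = 300,300 kg.
Δv = v_e · ln(m₀/m_f) = 4253.2 × ln(2.944) = 4253.2 × 1.0798 ≈ 4592.6 m/s.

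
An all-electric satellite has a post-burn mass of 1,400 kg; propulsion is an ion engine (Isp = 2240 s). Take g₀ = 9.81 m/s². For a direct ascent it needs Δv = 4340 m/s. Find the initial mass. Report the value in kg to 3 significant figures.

initial mass ≈ 1710 kg

v_e = Isp · g₀ = 2240 × 9.81 = 21974.4 m/s.
m₀/m_f = exp(Δv / v_e) = exp(4340 / 21974.4) = exp(0.1975) = 1.2184.
m₀ = m_f × 1.2184 = 1,400 × 1.2184 = 1,705.76 kg.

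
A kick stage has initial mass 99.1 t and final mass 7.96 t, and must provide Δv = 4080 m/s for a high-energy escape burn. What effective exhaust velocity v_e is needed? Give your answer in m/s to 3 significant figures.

v_e ≈ 1620 m/s

ln(m₀/m_f) = ln(99100/7960) = ln(12.45) = 2.5217.
From the ideal rocket equation, v_e = Δv / ln(m₀/m_f) = 4080 / 2.5217 = 1618.0 m/s.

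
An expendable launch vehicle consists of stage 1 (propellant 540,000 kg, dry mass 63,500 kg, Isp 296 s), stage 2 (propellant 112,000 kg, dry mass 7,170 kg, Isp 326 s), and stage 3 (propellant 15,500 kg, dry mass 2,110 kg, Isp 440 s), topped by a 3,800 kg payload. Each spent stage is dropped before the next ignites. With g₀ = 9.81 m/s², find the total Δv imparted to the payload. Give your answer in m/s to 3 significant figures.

Δv ≈ 14400 m/s

Ignition mass of stage 1 = 540,000+63,500 + 112,000+7,170 + 15,500+2,110 + 3,800 = 744,080 kg.
Stage 1: m₀ = 744,080 kg, m_f = 744,080 − 540,000 = 204,080 kg; Δv = 296×9.81×ln(3.646) = 2903.8×1.2936 ≈ 3756 m/s.
Stage 2: m₀ = 140,580 kg, m_f = 140,580 − 112,000 = 28,580 kg; Δv = 326×9.81×ln(4.919) = 3198.1×1.5931 ≈ 5095 m/s.
Stage 3: m₀ = 21,410 kg, m_f = 21,410 − 15,500 = 5,910 kg; Δv = 440×9.81×ln(3.623) = 4316.4×1.2872 ≈ 5556 m/s.
Total Δv = 3756 + 5095 + 5556 = 14407 m/s.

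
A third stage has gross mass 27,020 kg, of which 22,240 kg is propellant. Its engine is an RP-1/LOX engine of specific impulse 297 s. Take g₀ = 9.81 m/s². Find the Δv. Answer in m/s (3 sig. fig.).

v_e = Isp · g₀ = 297 × 9.81 = 2913.6 m/s.
m_f = m₀ − m_prop = 27,020 − 22,240 = 4,780 kg.
From the ideal rocket equation, Δv = v_e · ln(m₀/m_f) = 2913.6 × ln(5.653) = 2913.6 × 1.7321 ≈ 5046.7 m/s.

Δv ≈ 5050 m/s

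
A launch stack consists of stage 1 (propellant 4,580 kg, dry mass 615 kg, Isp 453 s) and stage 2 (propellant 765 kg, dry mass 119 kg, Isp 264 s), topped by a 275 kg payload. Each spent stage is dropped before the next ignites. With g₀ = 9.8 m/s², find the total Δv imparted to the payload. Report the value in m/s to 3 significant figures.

Δv ≈ 8460 m/s

Ignition mass of stage 1 = 4,580+615 + 765+119 + 275 = 6,354 kg.
Stage 1: m₀ = 6,354 kg, m_f = 6,354 − 4,580 = 1,774 kg; Δv = 453×9.8×ln(3.582) = 4439.4×1.2758 ≈ 5664 m/s.
Stage 2: m₀ = 1,159 kg, m_f = 1,159 − 765 = 394 kg; Δv = 264×9.8×ln(2.942) = 2587.2×1.0790 ≈ 2791 m/s.
Total Δv = 5664 + 2791 = 8455 m/s.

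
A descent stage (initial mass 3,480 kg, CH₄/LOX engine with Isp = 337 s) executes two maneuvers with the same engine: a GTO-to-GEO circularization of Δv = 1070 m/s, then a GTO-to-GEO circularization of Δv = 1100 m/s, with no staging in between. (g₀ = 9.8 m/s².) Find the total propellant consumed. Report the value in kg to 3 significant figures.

v_e = Isp · g₀ = 337 × 9.8 = 3302.6 m/s.
After the first burn: m = 3480 × exp(−1070/3302.6) = 3480 × 0.72326 = 2,516.94 kg.
After the second burn: m = 2,516.94 × exp(−1100/3302.6) = 2,516.94 × 0.71672 = 1,803.94 kg.
Total propellant = m₀ − m_final = 3480 − 1,803.94 = 1,676.06 kg.

total propellant consumed ≈ 1680 kg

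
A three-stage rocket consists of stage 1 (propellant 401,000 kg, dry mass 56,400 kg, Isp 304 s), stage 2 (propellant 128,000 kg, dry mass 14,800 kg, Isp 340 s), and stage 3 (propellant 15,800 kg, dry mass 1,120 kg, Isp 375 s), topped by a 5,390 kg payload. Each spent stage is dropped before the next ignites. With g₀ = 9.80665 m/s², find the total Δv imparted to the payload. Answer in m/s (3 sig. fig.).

Δv ≈ 12600 m/s

Ignition mass of stage 1 = 401,000+56,400 + 128,000+14,800 + 15,800+1,120 + 5,390 = 622,510 kg.
Stage 1: m₀ = 622,510 kg, m_f = 622,510 − 401,000 = 221,510 kg; Δv = 304×9.80665×ln(2.81) = 2981.2×1.0333 ≈ 3080 m/s.
Stage 2: m₀ = 165,110 kg, m_f = 165,110 − 128,000 = 37,110 kg; Δv = 340×9.80665×ln(4.449) = 3334.3×1.4927 ≈ 4977 m/s.
Stage 3: m₀ = 22,310 kg, m_f = 22,310 − 15,800 = 6,510 kg; Δv = 375×9.80665×ln(3.427) = 3677.5×1.2317 ≈ 4530 m/s.
Total Δv = 3080 + 4977 + 4530 = 12587 m/s.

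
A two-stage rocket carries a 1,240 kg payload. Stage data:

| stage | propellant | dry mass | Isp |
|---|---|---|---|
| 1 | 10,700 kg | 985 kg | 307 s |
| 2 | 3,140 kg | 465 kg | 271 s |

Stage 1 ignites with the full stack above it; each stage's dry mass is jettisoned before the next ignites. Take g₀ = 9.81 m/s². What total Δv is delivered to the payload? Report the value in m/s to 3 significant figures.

Ignition mass of stage 1 = 10,700+985 + 3,140+465 + 1,240 = 16,530 kg.
Stage 1: m₀ = 16,530 kg, m_f = 16,530 − 10,700 = 5,830 kg; Δv = 307×9.81×ln(2.835) = 3011.7×1.0422 ≈ 3139 m/s.
Stage 2: m₀ = 4,845 kg, m_f = 4,845 − 3,140 = 1,705 kg; Δv = 271×9.81×ln(2.842) = 2658.5×1.0444 ≈ 2777 m/s.
Total Δv = 3139 + 2777 = 5916 m/s.

Δv ≈ 5920 m/s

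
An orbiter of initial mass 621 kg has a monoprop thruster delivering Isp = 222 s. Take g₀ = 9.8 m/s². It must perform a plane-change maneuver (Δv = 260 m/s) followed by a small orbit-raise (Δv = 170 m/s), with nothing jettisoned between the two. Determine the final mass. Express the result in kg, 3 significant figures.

v_e = Isp · g₀ = 222 × 9.8 = 2175.6 m/s.
After the first burn: m = 621 × exp(−260/2175.6) = 621 × 0.88736 = 551.051 kg.
After the second burn: m = 551.051 × exp(−170/2175.6) = 551.051 × 0.92484 = 509.634 kg.

final mass ≈ 510 kg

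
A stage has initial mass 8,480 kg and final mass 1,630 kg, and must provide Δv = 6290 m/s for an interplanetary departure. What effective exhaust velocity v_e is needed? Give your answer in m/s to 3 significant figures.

ln(m₀/m_f) = ln(8480/1630) = ln(5.202) = 1.6491.
v_e = Δv / ln(m₀/m_f) = 6290 / 1.6491 = 3814.1 m/s.

v_e ≈ 3810 m/s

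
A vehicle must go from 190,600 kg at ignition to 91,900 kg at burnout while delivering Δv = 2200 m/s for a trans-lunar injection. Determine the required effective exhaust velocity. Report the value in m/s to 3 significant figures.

ln(m₀/m_f) = ln(190600/91900) = ln(2.074) = 0.7295.
By the Tsiolkovsky rocket equation, v_e = Δv / ln(m₀/m_f) = 2200 / 0.7295 = 3015.9 m/s.

v_e ≈ 3020 m/s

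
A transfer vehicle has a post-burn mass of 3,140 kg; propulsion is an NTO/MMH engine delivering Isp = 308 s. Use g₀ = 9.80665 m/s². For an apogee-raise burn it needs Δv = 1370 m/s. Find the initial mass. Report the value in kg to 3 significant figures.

initial mass ≈ 4940 kg

v_e = Isp · g₀ = 308 × 9.80665 = 3020.4 m/s.
m₀/m_f = exp(Δv / v_e) = exp(1370 / 3020.4) = exp(0.4536) = 1.5739.
m₀ = m_f × 1.5739 = 3,140 × 1.5739 = 4,942.05 kg.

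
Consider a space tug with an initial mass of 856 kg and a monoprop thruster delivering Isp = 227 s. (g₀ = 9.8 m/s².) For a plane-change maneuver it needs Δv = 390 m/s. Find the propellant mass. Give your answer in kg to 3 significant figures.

v_e = Isp · g₀ = 227 × 9.8 = 2224.6 m/s.
m₀/m_f = exp(Δv / v_e) = exp(390 / 2224.6) = exp(0.1753) = 1.1916.
m_f = 856 / 1.1916 = 718.362 kg, so propellant = m₀ − m_f = 856 − 718.362 = 137.638 kg.

propellant mass ≈ 138 kg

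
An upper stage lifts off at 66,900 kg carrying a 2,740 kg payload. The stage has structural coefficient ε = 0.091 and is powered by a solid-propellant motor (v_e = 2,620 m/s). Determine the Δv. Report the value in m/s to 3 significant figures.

Stage wet mass = m₀ − payload = 66,900 − 2,740 = 64,160 kg.
Stage dry mass = ε × stage wet mass = 0.091 × 64,160 = 5,838.56 kg.
Burnout mass m_f = stage dry + payload = 5,838.56 + 2,740 = 8,578.56 kg.
Δv = v_e · ln(66,900/8,578.56) = 2620.0 × ln(7.799) = 2620.0 × 2.0539 ≈ 5381 m/s.

Δv ≈ 5380 m/s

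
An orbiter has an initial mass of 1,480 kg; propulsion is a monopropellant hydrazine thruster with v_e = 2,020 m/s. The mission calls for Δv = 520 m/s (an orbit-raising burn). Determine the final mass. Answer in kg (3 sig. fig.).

final mass ≈ 1140 kg

Using Δv = v_e ln(m₀/m_f): m₀/m_f = exp(Δv / v_e) = exp(520 / 2020.0) = exp(0.2574) = 1.2936.
m_f = m₀ / 1.2936 = 1,480 / 1.2936 = 1,144.09 kg.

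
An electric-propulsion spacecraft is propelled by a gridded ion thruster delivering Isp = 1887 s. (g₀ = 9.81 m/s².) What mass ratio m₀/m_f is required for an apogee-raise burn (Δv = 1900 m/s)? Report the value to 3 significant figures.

v_e = Isp · g₀ = 1887 × 9.81 = 18511.5 m/s.
By the Tsiolkovsky rocket equation, m₀/m_f = exp(Δv / v_e) = exp(1900 / 18511.5) = exp(0.1026) = 1.1081.

mass ratio ≈ 1.11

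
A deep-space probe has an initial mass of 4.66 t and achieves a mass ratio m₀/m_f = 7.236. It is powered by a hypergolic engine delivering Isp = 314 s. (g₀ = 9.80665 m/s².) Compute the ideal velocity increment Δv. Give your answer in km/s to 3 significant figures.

v_e = Isp · g₀ = 314 × 9.80665 = 3079.3 m/s.
Δv = v_e · ln(7.236) = 3079.3 × 1.9791 ≈ 6094.1 m/s.

Δv ≈ 6.09 km/s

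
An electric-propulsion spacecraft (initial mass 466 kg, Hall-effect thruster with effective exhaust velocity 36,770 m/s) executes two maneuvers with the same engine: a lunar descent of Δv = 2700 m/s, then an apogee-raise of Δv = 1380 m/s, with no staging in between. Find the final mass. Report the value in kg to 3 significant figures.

After the first burn: m = 466 × exp(−2700/36770.0) = 466 × 0.92920 = 433.007 kg.
After the second burn: m = 433.007 × exp(−1380/36770.0) = 433.007 × 0.96316 = 417.055 kg.

final mass ≈ 417 kg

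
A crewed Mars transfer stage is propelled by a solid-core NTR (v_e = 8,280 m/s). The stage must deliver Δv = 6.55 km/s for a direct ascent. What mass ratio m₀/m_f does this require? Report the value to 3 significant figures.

mass ratio ≈ 2.21

Using Δv = v_e ln(m₀/m_f): m₀/m_f = exp(Δv / v_e) = exp(6550 / 8280.0) = exp(0.7911) = 2.2057.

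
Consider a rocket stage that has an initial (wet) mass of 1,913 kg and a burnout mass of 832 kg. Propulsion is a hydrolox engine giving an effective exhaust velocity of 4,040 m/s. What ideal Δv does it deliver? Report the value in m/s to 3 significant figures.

Rocket equation: Δv = v_e · ln(m₀/m_f) = 4040.0 × ln(2.299) = 4040.0 × 0.8326 ≈ 3363.7 m/s.

Δv ≈ 3360 m/s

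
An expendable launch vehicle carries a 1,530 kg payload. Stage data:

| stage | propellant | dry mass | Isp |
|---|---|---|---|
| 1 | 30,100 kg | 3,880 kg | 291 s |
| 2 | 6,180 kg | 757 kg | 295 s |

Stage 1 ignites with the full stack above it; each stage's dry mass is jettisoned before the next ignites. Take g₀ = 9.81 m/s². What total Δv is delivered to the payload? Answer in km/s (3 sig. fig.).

Ignition mass of stage 1 = 30,100+3,880 + 6,180+757 + 1,530 = 42,447 kg.
Stage 1: m₀ = 42,447 kg, m_f = 42,447 − 30,100 = 12,347 kg; Δv = 291×9.81×ln(3.438) = 2854.7×1.2348 ≈ 3525 m/s.
Stage 2: m₀ = 8,467 kg, m_f = 8,467 − 6,180 = 2,287 kg; Δv = 295×9.81×ln(3.702) = 2894.0×1.3089 ≈ 3788 m/s.
Total Δv = 3525 + 3788 = 7313 m/s.

Δv ≈ 7.31 km/s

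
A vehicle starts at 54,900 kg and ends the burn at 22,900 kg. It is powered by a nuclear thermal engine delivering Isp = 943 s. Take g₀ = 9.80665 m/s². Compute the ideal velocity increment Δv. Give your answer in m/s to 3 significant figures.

Δv ≈ 8090 m/s

v_e = Isp · g₀ = 943 × 9.80665 = 9247.7 m/s.
Rocket equation: Δv = v_e · ln(m₀/m_f) = 9247.7 × ln(2.397) = 9247.7 × 0.8744 ≈ 8085.9 m/s.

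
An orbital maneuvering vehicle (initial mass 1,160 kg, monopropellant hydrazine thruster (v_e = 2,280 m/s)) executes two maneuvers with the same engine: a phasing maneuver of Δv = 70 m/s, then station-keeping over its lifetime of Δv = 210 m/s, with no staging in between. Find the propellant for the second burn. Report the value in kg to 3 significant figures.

propellant for the second burn ≈ 99.0 kg

After the first burn: m = 1160 × exp(−70/2280.0) = 1160 × 0.96976 = 1,124.92 kg.
After the second burn: m = 1,124.92 × exp(−210/2280.0) = 1,124.92 × 0.91201 = 1,025.94 kg.
Second-burn propellant = 1,124.92 − 1,025.94 = 98.98 kg.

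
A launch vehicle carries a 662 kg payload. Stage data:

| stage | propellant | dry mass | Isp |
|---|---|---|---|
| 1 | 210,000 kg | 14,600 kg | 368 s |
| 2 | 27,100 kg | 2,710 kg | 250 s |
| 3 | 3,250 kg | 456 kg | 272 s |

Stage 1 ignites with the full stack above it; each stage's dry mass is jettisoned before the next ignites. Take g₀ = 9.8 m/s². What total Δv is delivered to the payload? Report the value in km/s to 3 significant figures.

Δv ≈ 13.5 km/s

Ignition mass of stage 1 = 210,000+14,600 + 27,100+2,710 + 3,250+456 + 662 = 258,778 kg.
Stage 1: m₀ = 258,778 kg, m_f = 258,778 − 210,000 = 48,778 kg; Δv = 368×9.8×ln(5.305) = 3606.4×1.6687 ≈ 6018 m/s.
Stage 2: m₀ = 34,178 kg, m_f = 34,178 − 27,100 = 7,078 kg; Δv = 250×9.8×ln(4.829) = 2450.0×1.5746 ≈ 3858 m/s.
Stage 3: m₀ = 4,368 kg, m_f = 4,368 − 3,250 = 1,118 kg; Δv = 272×9.8×ln(3.907) = 2665.6×1.3628 ≈ 3633 m/s.
Total Δv = 6018 + 3858 + 3633 = 13509 m/s.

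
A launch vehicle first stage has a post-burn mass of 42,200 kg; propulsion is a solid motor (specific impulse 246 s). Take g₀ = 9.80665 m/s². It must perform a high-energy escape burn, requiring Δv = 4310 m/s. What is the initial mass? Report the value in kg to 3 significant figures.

initial mass ≈ 252000 kg

v_e = Isp · g₀ = 246 × 9.80665 = 2412.4 m/s.
m₀/m_f = exp(Δv / v_e) = exp(4310 / 2412.4) = exp(1.7866) = 5.9690.
m₀ = m_f × 5.9690 = 42,200 × 5.9690 = 251,892 kg.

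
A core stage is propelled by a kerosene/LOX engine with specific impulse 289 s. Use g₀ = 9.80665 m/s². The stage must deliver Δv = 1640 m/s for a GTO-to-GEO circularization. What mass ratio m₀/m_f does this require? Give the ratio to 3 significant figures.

mass ratio ≈ 1.78

v_e = Isp · g₀ = 289 × 9.80665 = 2834.1 m/s.
m₀/m_f = exp(Δv / v_e) = exp(1640 / 2834.1) = exp(0.5787) = 1.7837.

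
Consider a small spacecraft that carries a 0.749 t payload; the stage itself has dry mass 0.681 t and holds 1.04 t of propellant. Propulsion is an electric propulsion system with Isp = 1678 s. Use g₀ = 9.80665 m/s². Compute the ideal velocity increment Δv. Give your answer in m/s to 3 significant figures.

Δv ≈ 8990 m/s

v_e = Isp · g₀ = 1678 × 9.80665 = 16455.6 m/s.
m₀ = payload + dry + propellant = 0.749 + 0.681 + 1.04 = 2.47 t.
m_f = payload + dry = 0.749 + 0.681 = 1.43 t.
Rocket equation: Δv = v_e · ln(m₀/m_f) = 16455.6 × ln(1.727) = 16455.6 × 0.5465 ≈ 8993.7 m/s.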